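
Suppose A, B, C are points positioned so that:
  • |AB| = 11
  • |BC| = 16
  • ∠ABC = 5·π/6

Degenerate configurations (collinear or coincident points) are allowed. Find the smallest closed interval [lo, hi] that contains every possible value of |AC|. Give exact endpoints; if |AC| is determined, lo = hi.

|AC| = √(176·√(3) + 377)  (≈ 26.1121)

|AB| ∈ {11}
|BC| ∈ {16}
|AC| ∈ {√(176·√(3) + 377)}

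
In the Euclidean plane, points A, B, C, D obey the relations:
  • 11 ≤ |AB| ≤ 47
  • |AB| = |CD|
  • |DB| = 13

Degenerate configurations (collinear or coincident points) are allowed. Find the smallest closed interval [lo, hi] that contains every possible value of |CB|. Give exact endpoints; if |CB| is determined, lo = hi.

|AB| ∈ [11, 47]
|BD| ∈ {13}
|CD| ∈ [11, 47]
|AD| ∈ [0, 60]
|BC| ∈ [0, 60]
|AC| ∈ [0, 107]

|CB| ∈ [0, 60]  (≈ [0.0000, 60.0000])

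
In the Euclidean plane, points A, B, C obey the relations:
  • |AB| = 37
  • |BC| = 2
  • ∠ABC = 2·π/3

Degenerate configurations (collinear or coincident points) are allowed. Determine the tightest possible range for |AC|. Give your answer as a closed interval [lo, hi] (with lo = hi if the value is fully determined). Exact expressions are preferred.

|AB| ∈ {37}
|BC| ∈ {2}
|AC| ∈ {√(1447)}

|AC| = √(1447)  (≈ 38.0395)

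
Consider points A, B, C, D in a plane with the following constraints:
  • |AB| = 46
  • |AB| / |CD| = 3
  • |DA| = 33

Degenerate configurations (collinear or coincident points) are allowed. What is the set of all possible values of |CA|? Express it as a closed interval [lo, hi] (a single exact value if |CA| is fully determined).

|AB| ∈ {46}
|AD| ∈ {33}
|CD| ∈ {46/3}
|BD| ∈ [13, 79]
|AC| ∈ [53/3, 145/3]
|BC| ∈ [0, 283/3]

|CA| ∈ [53/3, 145/3]  (≈ [17.6667, 48.3333])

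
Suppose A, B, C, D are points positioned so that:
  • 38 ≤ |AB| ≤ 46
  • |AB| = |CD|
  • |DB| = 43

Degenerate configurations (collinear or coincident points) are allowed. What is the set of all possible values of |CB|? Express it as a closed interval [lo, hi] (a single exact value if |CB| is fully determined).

|CB| ∈ [0, 89]  (≈ [0.0000, 89.0000])

|AB| ∈ [38, 46]
|BD| ∈ {43}
|CD| ∈ [38, 46]
|AD| ∈ [0, 89]
|BC| ∈ [0, 89]
|AC| ∈ [0, 135]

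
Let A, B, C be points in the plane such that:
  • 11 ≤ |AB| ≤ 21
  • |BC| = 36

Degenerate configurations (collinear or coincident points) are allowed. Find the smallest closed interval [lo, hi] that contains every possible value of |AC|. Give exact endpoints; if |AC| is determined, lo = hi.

|AC| ∈ [15, 57]  (≈ [15.0000, 57.0000])

|AB| ∈ [11, 21]
|BC| ∈ {36}
|AC| ∈ [15, 57]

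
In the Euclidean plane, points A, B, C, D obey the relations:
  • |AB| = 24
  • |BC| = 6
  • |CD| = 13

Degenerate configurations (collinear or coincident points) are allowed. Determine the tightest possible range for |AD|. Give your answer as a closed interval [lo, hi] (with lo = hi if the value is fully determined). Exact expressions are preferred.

|AD| ∈ [5, 43]  (≈ [5.0000, 43.0000])

|AB| ∈ {24}
|BC| ∈ {6}
|CD| ∈ {13}
|AC| ∈ [18, 30]
|BD| ∈ [7, 19]
|AD| ∈ [5, 43]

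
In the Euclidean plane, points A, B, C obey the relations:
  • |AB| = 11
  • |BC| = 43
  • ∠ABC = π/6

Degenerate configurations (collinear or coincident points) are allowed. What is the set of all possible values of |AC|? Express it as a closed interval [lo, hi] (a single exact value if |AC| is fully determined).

|AB| ∈ {11}
|BC| ∈ {43}
|AC| ∈ {√(1970 - 473·√(3))}

|AC| = √(1970 - 473·√(3))  (≈ 33.9226)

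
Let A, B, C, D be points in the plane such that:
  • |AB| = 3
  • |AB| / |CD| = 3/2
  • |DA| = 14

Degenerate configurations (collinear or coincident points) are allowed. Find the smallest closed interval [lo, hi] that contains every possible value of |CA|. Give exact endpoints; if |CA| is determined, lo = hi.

|CA| ∈ [12, 16]  (≈ [12.0000, 16.0000])

|AB| ∈ {3}
|AD| ∈ {14}
|CD| ∈ {2}
|BD| ∈ [11, 17]
|AC| ∈ [12, 16]
|BC| ∈ [9, 19]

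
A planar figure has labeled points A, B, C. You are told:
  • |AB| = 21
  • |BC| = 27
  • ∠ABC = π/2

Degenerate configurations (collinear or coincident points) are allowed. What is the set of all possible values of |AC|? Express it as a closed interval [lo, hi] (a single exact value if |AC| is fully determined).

|AC| = 3·√(130)  (≈ 34.2053)

|AB| ∈ {21}
|BC| ∈ {27}
|AC| ∈ {3·√(130)}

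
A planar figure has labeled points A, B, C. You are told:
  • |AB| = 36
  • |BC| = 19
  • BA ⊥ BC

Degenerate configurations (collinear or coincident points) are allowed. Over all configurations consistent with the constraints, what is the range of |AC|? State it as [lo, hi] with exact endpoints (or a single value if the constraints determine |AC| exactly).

|AB| ∈ {36}
|BC| ∈ {19}
|AC| ∈ {√(1657)}

|AC| = √(1657)  (≈ 40.7063)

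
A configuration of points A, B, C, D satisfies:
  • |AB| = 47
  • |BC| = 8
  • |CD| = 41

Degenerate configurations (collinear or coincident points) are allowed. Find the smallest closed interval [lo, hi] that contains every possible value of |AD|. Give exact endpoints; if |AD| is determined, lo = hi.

|AB| ∈ {47}
|BC| ∈ {8}
|CD| ∈ {41}
|AC| ∈ [39, 55]
|BD| ∈ [33, 49]
|AD| ∈ [0, 96]

|AD| ∈ [0, 96]  (≈ [0.0000, 96.0000])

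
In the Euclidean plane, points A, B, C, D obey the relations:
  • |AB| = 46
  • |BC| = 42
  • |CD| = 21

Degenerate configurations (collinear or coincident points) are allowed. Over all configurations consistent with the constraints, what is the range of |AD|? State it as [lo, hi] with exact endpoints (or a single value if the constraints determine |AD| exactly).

|AB| ∈ {46}
|BC| ∈ {42}
|CD| ∈ {21}
|AC| ∈ [4, 88]
|BD| ∈ [21, 63]
|AD| ∈ [0, 109]

|AD| ∈ [0, 109]  (≈ [0.0000, 109.0000])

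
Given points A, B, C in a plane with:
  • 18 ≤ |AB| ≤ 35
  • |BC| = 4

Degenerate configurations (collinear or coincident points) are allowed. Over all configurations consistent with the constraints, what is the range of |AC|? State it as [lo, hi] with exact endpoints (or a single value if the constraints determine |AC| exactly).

|AB| ∈ [18, 35]
|BC| ∈ {4}
|AC| ∈ [14, 39]

|AC| ∈ [14, 39]  (≈ [14.0000, 39.0000])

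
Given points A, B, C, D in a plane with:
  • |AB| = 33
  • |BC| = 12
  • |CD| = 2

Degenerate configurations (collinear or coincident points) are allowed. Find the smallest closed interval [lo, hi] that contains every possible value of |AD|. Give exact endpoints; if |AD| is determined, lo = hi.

|AB| ∈ {33}
|BC| ∈ {12}
|CD| ∈ {2}
|AC| ∈ [21, 45]
|BD| ∈ [10, 14]
|AD| ∈ [19, 47]

|AD| ∈ [19, 47]  (≈ [19.0000, 47.0000])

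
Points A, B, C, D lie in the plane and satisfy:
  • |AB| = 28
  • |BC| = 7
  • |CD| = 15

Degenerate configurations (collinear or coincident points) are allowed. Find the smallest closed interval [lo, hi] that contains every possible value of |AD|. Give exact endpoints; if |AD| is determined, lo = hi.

|AB| ∈ {28}
|BC| ∈ {7}
|CD| ∈ {15}
|AC| ∈ [21, 35]
|BD| ∈ [8, 22]
|AD| ∈ [6, 50]

|AD| ∈ [6, 50]  (≈ [6.0000, 50.0000])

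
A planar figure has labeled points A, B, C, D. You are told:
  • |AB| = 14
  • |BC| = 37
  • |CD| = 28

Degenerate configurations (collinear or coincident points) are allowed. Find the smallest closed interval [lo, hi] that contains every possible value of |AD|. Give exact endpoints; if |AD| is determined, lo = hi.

|AB| ∈ {14}
|BC| ∈ {37}
|CD| ∈ {28}
|AC| ∈ [23, 51]
|BD| ∈ [9, 65]
|AD| ∈ [0, 79]

|AD| ∈ [0, 79]  (≈ [0.0000, 79.0000])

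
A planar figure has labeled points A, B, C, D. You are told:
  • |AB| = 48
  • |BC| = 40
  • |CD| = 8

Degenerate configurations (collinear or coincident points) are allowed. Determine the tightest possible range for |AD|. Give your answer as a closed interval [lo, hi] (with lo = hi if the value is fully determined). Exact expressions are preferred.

|AB| ∈ {48}
|BC| ∈ {40}
|CD| ∈ {8}
|AC| ∈ [8, 88]
|BD| ∈ [32, 48]
|AD| ∈ [0, 96]

|AD| ∈ [0, 96]  (≈ [0.0000, 96.0000])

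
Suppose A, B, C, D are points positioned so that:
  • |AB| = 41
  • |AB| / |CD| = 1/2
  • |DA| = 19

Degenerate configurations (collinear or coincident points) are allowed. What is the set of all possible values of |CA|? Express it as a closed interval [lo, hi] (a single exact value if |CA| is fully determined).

|AB| ∈ {41}
|AD| ∈ {19}
|CD| ∈ {82}
|BD| ∈ [22, 60]
|AC| ∈ [63, 101]
|BC| ∈ [22, 142]

|CA| ∈ [63, 101]  (≈ [63.0000, 101.0000])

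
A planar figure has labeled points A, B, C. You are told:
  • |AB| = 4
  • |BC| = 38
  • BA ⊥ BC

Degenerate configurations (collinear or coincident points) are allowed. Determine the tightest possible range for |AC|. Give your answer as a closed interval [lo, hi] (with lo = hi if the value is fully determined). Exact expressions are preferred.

|AB| ∈ {4}
|BC| ∈ {38}
|AC| ∈ {2·√(365)}

|AC| = 2·√(365)  (≈ 38.2099)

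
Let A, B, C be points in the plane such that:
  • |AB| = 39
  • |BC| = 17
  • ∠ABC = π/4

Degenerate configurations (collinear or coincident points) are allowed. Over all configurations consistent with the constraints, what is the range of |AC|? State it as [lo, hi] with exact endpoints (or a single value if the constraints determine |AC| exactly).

|AB| ∈ {39}
|BC| ∈ {17}
|AC| ∈ {√(1810 - 663·√(2))}

|AC| = √(1810 - 663·√(2))  (≈ 29.5360)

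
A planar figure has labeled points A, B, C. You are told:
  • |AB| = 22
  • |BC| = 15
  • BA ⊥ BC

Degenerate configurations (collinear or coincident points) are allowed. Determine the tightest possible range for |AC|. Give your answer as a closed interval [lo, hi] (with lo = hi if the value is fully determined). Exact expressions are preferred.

|AB| ∈ {22}
|BC| ∈ {15}
|AC| ∈ {√(709)}

|AC| = √(709)  (≈ 26.6271)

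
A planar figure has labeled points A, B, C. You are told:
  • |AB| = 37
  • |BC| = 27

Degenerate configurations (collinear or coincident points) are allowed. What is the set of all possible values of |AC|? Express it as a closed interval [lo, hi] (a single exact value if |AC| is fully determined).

|AC| ∈ [10, 64]  (≈ [10.0000, 64.0000])

|AB| ∈ {37}
|BC| ∈ {27}
|AC| ∈ [10, 64]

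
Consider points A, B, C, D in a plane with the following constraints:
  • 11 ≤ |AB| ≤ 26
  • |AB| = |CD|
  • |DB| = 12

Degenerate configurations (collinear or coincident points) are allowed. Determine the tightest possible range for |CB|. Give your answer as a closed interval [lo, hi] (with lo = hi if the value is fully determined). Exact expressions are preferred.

|CB| ∈ [0, 38]  (≈ [0.0000, 38.0000])

|AB| ∈ [11, 26]
|BD| ∈ {12}
|CD| ∈ [11, 26]
|AD| ∈ [0, 38]
|BC| ∈ [0, 38]
|AC| ∈ [0, 64]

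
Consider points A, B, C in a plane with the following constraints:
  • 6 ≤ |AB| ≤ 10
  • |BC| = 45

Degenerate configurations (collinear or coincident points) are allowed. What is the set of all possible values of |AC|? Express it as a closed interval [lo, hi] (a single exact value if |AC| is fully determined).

|AC| ∈ [35, 55]  (≈ [35.0000, 55.0000])

|AB| ∈ [6, 10]
|BC| ∈ {45}
|AC| ∈ [35, 55]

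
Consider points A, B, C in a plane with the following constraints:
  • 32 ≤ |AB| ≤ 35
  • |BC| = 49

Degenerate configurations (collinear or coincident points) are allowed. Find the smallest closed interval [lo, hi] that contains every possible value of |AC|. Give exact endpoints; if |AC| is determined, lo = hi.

|AB| ∈ [32, 35]
|BC| ∈ {49}
|AC| ∈ [14, 84]

|AC| ∈ [14, 84]  (≈ [14.0000, 84.0000])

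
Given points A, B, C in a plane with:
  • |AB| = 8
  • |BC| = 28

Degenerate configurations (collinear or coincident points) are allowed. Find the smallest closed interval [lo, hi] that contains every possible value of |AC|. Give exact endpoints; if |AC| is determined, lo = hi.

|AB| ∈ {8}
|BC| ∈ {28}
|AC| ∈ [20, 36]

|AC| ∈ [20, 36]  (≈ [20.0000, 36.0000])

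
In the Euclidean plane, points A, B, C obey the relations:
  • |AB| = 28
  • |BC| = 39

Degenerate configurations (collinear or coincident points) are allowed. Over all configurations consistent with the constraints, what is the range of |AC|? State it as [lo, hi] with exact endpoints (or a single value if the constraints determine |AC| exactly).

|AB| ∈ {28}
|BC| ∈ {39}
|AC| ∈ [11, 67]

|AC| ∈ [11, 67]  (≈ [11.0000, 67.0000])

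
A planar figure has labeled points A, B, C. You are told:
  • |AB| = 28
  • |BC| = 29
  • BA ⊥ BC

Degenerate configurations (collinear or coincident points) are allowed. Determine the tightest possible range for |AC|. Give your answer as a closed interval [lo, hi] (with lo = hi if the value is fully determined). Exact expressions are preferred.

|AC| = 5·√(65)  (≈ 40.3113)

|AB| ∈ {28}
|BC| ∈ {29}
|AC| ∈ {5·√(65)}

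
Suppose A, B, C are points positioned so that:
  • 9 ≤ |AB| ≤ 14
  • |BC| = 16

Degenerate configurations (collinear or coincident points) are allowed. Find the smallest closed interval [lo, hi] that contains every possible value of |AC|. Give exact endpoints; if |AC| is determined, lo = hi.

|AB| ∈ [9, 14]
|BC| ∈ {16}
|AC| ∈ [2, 30]

|AC| ∈ [2, 30]  (≈ [2.0000, 30.0000])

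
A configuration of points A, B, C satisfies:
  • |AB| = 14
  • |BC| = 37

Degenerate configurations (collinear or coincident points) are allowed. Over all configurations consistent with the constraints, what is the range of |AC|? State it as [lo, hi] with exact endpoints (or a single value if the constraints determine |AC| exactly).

|AB| ∈ {14}
|BC| ∈ {37}
|AC| ∈ [23, 51]

|AC| ∈ [23, 51]  (≈ [23.0000, 51.0000])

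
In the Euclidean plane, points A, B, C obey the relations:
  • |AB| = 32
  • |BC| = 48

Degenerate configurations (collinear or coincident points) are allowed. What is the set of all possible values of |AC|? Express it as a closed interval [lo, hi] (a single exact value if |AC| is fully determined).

|AC| ∈ [16, 80]  (≈ [16.0000, 80.0000])

|AB| ∈ {32}
|BC| ∈ {48}
|AC| ∈ [16, 80]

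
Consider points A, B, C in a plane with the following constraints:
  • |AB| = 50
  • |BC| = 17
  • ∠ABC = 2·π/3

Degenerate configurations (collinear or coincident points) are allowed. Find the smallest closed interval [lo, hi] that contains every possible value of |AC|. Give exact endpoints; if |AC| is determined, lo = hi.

|AC| = √(3639)  (≈ 60.3241)

|AB| ∈ {50}
|BC| ∈ {17}
|AC| ∈ {√(3639)}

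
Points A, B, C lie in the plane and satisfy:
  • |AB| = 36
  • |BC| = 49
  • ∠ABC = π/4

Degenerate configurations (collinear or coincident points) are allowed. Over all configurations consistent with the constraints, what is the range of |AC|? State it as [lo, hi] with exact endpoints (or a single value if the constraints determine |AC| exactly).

|AB| ∈ {36}
|BC| ∈ {49}
|AC| ∈ {√(3697 - 1764·√(2))}

|AC| = √(3697 - 1764·√(2))  (≈ 34.6746)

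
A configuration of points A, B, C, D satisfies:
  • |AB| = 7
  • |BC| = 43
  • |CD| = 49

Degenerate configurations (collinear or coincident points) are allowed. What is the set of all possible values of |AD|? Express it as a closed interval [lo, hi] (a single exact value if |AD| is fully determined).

|AD| ∈ [0, 99]  (≈ [0.0000, 99.0000])

|AB| ∈ {7}
|BC| ∈ {43}
|CD| ∈ {49}
|AC| ∈ [36, 50]
|BD| ∈ [6, 92]
|AD| ∈ [0, 99]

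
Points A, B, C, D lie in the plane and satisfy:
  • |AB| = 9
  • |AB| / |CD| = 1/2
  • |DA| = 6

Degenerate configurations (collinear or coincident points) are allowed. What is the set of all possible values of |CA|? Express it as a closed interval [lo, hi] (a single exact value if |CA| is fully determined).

|CA| ∈ [12, 24]  (≈ [12.0000, 24.0000])

|AB| ∈ {9}
|AD| ∈ {6}
|CD| ∈ {18}
|BD| ∈ [3, 15]
|AC| ∈ [12, 24]
|BC| ∈ [3, 33]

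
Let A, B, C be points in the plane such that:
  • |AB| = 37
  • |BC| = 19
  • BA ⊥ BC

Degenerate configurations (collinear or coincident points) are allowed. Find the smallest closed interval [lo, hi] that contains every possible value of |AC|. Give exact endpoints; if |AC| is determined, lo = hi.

|AC| = √(1730)  (≈ 41.5933)

|AB| ∈ {37}
|BC| ∈ {19}
|AC| ∈ {√(1730)}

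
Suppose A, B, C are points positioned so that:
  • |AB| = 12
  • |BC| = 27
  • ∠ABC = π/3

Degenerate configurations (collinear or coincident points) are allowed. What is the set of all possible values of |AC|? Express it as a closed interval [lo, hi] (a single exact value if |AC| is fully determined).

|AC| = 3·√(61)  (≈ 23.4307)

|AB| ∈ {12}
|BC| ∈ {27}
|AC| ∈ {3·√(61)}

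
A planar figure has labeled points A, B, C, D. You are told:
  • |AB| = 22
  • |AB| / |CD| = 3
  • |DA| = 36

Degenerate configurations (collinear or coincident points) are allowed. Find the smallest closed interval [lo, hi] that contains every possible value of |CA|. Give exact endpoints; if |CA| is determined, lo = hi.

|CA| ∈ [86/3, 130/3]  (≈ [28.6667, 43.3333])

|AB| ∈ {22}
|AD| ∈ {36}
|CD| ∈ {22/3}
|BD| ∈ [14, 58]
|AC| ∈ [86/3, 130/3]
|BC| ∈ [20/3, 196/3]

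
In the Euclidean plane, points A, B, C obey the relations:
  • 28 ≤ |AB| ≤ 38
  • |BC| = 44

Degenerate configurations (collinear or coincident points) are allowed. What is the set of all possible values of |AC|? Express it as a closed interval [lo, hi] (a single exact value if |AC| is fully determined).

|AB| ∈ [28, 38]
|BC| ∈ {44}
|AC| ∈ [6, 82]

|AC| ∈ [6, 82]  (≈ [6.0000, 82.0000])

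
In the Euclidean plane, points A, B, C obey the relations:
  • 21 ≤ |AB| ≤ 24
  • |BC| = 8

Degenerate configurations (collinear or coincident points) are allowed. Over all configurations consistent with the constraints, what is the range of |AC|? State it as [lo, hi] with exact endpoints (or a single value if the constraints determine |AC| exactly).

|AC| ∈ [13, 32]  (≈ [13.0000, 32.0000])

|AB| ∈ [21, 24]
|BC| ∈ {8}
|AC| ∈ [13, 32]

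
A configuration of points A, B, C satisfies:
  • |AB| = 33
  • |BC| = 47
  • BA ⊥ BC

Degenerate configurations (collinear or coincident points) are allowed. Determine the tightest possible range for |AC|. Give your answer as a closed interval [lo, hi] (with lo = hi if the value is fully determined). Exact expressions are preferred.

|AC| = √(3298)  (≈ 57.4282)

|AB| ∈ {33}
|BC| ∈ {47}
|AC| ∈ {√(3298)}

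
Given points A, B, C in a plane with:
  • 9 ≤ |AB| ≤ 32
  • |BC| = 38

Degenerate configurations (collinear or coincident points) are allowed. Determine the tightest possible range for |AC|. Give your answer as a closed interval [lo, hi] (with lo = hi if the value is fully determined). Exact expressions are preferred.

|AB| ∈ [9, 32]
|BC| ∈ {38}
|AC| ∈ [6, 70]

|AC| ∈ [6, 70]  (≈ [6.0000, 70.0000])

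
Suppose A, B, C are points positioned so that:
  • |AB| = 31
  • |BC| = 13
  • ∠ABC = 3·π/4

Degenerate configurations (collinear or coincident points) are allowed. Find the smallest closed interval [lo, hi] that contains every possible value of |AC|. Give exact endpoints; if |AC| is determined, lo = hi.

|AC| = √(403·√(2) + 1130)  (≈ 41.2302)

|AB| ∈ {31}
|BC| ∈ {13}
|AC| ∈ {√(403·√(2) + 1130)}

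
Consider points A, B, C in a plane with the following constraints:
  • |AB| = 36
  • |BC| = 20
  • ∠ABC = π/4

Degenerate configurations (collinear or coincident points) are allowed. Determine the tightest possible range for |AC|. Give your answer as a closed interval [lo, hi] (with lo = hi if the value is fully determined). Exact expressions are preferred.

|AB| ∈ {36}
|BC| ∈ {20}
|AC| ∈ {4·√(106 - 45·√(2))}

|AC| = 4·√(106 - 45·√(2))  (≈ 26.0339)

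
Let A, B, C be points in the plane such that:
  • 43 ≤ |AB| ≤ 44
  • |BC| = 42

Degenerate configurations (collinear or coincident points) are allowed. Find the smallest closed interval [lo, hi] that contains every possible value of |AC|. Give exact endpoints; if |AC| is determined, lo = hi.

|AC| ∈ [1, 86]  (≈ [1.0000, 86.0000])

|AB| ∈ [43, 44]
|BC| ∈ {42}
|AC| ∈ [1, 86]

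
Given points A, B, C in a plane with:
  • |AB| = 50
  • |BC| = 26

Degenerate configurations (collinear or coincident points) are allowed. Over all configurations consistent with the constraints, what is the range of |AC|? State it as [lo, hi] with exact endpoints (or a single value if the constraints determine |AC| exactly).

|AC| ∈ [24, 76]  (≈ [24.0000, 76.0000])

|AB| ∈ {50}
|BC| ∈ {26}
|AC| ∈ [24, 76]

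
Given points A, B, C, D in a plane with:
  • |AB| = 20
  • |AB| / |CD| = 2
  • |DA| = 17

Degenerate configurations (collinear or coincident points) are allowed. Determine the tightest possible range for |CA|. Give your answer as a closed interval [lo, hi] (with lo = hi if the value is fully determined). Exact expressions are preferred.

|CA| ∈ [7, 27]  (≈ [7.0000, 27.0000])

|AB| ∈ {20}
|AD| ∈ {17}
|CD| ∈ {10}
|BD| ∈ [3, 37]
|AC| ∈ [7, 27]
|BC| ∈ [0, 47]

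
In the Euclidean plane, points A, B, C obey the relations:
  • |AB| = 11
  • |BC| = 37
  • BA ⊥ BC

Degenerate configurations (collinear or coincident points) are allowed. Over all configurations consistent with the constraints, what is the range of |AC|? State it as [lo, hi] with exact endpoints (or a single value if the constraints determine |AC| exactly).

|AC| = √(1490)  (≈ 38.6005)

|AB| ∈ {11}
|BC| ∈ {37}
|AC| ∈ {√(1490)}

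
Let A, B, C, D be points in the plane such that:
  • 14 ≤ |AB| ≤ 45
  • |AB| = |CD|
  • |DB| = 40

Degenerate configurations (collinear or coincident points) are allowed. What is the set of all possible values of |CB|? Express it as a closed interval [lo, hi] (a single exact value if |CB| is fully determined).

|AB| ∈ [14, 45]
|BD| ∈ {40}
|CD| ∈ [14, 45]
|AD| ∈ [0, 85]
|BC| ∈ [0, 85]
|AC| ∈ [0, 130]

|CB| ∈ [0, 85]  (≈ [0.0000, 85.0000])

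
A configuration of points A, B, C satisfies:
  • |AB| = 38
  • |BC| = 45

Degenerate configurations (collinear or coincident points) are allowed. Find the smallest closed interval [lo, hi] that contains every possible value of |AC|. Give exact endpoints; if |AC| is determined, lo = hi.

|AC| ∈ [7, 83]  (≈ [7.0000, 83.0000])

|AB| ∈ {38}
|BC| ∈ {45}
|AC| ∈ [7, 83]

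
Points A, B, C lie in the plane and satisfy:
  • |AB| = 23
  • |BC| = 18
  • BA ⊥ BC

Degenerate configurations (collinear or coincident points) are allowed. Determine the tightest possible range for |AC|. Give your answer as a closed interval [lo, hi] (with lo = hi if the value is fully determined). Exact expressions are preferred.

|AC| = √(853)  (≈ 29.2062)

|AB| ∈ {23}
|BC| ∈ {18}
|AC| ∈ {√(853)}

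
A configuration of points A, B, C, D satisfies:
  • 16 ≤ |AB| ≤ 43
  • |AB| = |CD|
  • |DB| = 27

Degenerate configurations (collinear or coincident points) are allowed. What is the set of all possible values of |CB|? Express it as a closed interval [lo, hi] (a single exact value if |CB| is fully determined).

|AB| ∈ [16, 43]
|BD| ∈ {27}
|CD| ∈ [16, 43]
|AD| ∈ [0, 70]
|BC| ∈ [0, 70]
|AC| ∈ [0, 113]

|CB| ∈ [0, 70]  (≈ [0.0000, 70.0000])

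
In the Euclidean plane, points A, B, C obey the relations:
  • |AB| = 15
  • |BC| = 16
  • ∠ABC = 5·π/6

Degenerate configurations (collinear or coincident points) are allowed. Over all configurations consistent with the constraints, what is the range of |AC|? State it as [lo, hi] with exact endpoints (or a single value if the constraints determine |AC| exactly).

|AB| ∈ {15}
|BC| ∈ {16}
|AC| ∈ {√(240·√(3) + 481)}

|AC| = √(240·√(3) + 481)  (≈ 29.9448)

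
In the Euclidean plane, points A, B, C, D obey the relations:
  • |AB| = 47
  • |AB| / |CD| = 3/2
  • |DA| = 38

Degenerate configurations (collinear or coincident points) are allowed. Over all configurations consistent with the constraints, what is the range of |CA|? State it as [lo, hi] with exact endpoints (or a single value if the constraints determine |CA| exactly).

|CA| ∈ [20/3, 208/3]  (≈ [6.6667, 69.3333])

|AB| ∈ {47}
|AD| ∈ {38}
|CD| ∈ {94/3}
|BD| ∈ [9, 85]
|AC| ∈ [20/3, 208/3]
|BC| ∈ [0, 349/3]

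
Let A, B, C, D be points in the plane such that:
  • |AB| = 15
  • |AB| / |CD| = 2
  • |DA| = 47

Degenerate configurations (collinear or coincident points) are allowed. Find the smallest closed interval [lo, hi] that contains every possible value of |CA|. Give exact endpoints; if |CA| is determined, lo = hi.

|AB| ∈ {15}
|AD| ∈ {47}
|CD| ∈ {15/2}
|BD| ∈ [32, 62]
|AC| ∈ [79/2, 109/2]
|BC| ∈ [49/2, 139/2]

|CA| ∈ [79/2, 109/2]  (≈ [39.5000, 54.5000])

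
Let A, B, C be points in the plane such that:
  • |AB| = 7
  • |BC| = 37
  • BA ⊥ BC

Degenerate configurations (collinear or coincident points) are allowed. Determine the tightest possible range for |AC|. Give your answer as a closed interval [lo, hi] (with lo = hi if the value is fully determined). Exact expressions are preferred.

|AC| = √(1418)  (≈ 37.6563)

|AB| ∈ {7}
|BC| ∈ {37}
|AC| ∈ {√(1418)}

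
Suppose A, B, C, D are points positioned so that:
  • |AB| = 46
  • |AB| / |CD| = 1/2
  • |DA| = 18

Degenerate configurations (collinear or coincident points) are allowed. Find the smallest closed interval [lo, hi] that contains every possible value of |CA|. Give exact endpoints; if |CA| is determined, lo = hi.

|AB| ∈ {46}
|AD| ∈ {18}
|CD| ∈ {92}
|BD| ∈ [28, 64]
|AC| ∈ [74, 110]
|BC| ∈ [28, 156]

|CA| ∈ [74, 110]  (≈ [74.0000, 110.0000])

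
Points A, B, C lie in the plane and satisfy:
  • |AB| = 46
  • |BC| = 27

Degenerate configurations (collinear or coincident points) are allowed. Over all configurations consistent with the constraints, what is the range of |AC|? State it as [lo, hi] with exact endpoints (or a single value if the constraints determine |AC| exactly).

|AC| ∈ [19, 73]  (≈ [19.0000, 73.0000])

|AB| ∈ {46}
|BC| ∈ {27}
|AC| ∈ [19, 73]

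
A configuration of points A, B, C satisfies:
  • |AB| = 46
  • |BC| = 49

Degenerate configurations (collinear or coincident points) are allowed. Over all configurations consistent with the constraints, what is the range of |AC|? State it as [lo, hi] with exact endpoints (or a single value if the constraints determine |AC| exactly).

|AC| ∈ [3, 95]  (≈ [3.0000, 95.0000])

|AB| ∈ {46}
|BC| ∈ {49}
|AC| ∈ [3, 95]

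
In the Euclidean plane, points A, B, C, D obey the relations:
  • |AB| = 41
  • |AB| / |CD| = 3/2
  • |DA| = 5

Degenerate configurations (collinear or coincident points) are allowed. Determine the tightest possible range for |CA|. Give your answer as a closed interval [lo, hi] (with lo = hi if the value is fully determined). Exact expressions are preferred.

|AB| ∈ {41}
|AD| ∈ {5}
|CD| ∈ {82/3}
|BD| ∈ [36, 46]
|AC| ∈ [67/3, 97/3]
|BC| ∈ [26/3, 220/3]

|CA| ∈ [67/3, 97/3]  (≈ [22.3333, 32.3333])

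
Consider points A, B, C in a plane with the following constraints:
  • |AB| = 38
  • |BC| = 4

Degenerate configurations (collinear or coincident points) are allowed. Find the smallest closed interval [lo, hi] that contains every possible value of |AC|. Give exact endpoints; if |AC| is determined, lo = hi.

|AC| ∈ [34, 42]  (≈ [34.0000, 42.0000])

|AB| ∈ {38}
|BC| ∈ {4}
|AC| ∈ [34, 42]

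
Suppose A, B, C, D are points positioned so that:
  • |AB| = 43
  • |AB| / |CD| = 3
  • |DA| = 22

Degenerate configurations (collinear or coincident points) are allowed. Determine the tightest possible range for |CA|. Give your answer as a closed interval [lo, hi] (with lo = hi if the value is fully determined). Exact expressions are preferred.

|CA| ∈ [23/3, 109/3]  (≈ [7.6667, 36.3333])

|AB| ∈ {43}
|AD| ∈ {22}
|CD| ∈ {43/3}
|BD| ∈ [21, 65]
|AC| ∈ [23/3, 109/3]
|BC| ∈ [20/3, 238/3]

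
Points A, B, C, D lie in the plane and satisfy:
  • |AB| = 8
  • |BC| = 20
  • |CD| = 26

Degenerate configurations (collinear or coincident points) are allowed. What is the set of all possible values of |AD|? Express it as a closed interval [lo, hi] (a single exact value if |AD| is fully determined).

|AD| ∈ [0, 54]  (≈ [0.0000, 54.0000])

|AB| ∈ {8}
|BC| ∈ {20}
|CD| ∈ {26}
|AC| ∈ [12, 28]
|BD| ∈ [6, 46]
|AD| ∈ [0, 54]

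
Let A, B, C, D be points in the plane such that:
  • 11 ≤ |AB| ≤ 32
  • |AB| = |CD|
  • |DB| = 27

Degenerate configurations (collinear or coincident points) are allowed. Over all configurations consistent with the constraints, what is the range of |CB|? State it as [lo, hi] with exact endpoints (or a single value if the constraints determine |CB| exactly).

|CB| ∈ [0, 59]  (≈ [0.0000, 59.0000])

|AB| ∈ [11, 32]
|BD| ∈ {27}
|CD| ∈ [11, 32]
|AD| ∈ [0, 59]
|BC| ∈ [0, 59]
|AC| ∈ [0, 91]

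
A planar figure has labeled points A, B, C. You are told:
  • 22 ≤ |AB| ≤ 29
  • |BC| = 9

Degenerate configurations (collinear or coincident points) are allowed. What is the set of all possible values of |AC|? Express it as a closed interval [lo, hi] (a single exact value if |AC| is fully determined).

|AC| ∈ [13, 38]  (≈ [13.0000, 38.0000])

|AB| ∈ [22, 29]
|BC| ∈ {9}
|AC| ∈ [13, 38]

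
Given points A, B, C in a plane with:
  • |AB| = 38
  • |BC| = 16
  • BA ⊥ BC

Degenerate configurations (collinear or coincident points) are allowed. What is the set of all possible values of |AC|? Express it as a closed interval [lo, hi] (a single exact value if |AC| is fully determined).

|AB| ∈ {38}
|BC| ∈ {16}
|AC| ∈ {10·√(17)}

|AC| = 10·√(17)  (≈ 41.2311)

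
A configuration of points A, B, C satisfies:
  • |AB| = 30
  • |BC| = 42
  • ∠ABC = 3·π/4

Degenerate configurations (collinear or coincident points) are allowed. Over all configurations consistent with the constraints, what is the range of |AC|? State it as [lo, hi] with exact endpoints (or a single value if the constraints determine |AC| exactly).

|AB| ∈ {30}
|BC| ∈ {42}
|AC| ∈ {6·√(35·√(2) + 74)}

|AC| = 6·√(35·√(2) + 74)  (≈ 66.6777)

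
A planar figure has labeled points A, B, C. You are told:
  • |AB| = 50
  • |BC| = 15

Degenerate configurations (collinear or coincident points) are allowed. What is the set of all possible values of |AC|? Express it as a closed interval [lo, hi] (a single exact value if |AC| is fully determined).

|AC| ∈ [35, 65]  (≈ [35.0000, 65.0000])

|AB| ∈ {50}
|BC| ∈ {15}
|AC| ∈ [35, 65]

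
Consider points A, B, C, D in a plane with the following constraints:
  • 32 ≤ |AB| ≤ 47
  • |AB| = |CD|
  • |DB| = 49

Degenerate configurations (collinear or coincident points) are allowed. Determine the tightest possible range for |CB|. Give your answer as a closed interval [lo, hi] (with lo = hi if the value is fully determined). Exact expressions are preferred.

|CB| ∈ [2, 96]  (≈ [2.0000, 96.0000])

|AB| ∈ [32, 47]
|BD| ∈ {49}
|CD| ∈ [32, 47]
|AD| ∈ [2, 96]
|BC| ∈ [2, 96]
|AC| ∈ [0, 143]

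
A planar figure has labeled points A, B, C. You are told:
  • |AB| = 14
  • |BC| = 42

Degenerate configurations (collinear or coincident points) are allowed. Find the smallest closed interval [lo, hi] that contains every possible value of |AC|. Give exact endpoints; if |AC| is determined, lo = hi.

|AC| ∈ [28, 56]  (≈ [28.0000, 56.0000])

|AB| ∈ {14}
|BC| ∈ {42}
|AC| ∈ [28, 56]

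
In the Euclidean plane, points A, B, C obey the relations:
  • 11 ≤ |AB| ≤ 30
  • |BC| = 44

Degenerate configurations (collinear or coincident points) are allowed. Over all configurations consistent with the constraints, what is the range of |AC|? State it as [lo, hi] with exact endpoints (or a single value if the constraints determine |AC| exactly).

|AC| ∈ [14, 74]  (≈ [14.0000, 74.0000])

|AB| ∈ [11, 30]
|BC| ∈ {44}
|AC| ∈ [14, 74]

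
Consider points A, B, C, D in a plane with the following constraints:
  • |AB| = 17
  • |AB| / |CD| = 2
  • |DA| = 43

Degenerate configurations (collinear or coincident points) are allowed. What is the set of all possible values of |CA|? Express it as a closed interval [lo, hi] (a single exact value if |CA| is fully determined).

|AB| ∈ {17}
|AD| ∈ {43}
|CD| ∈ {17/2}
|BD| ∈ [26, 60]
|AC| ∈ [69/2, 103/2]
|BC| ∈ [35/2, 137/2]

|CA| ∈ [69/2, 103/2]  (≈ [34.5000, 51.5000])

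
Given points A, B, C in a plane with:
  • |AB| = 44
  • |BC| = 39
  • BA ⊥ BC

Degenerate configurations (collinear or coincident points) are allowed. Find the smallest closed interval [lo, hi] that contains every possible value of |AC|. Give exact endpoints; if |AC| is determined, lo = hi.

|AB| ∈ {44}
|BC| ∈ {39}
|AC| ∈ {√(3457)}

|AC| = √(3457)  (≈ 58.7963)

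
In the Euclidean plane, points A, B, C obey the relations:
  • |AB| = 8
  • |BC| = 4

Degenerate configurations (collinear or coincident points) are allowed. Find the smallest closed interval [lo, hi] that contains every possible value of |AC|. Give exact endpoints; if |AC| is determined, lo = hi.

|AB| ∈ {8}
|BC| ∈ {4}
|AC| ∈ [4, 12]

|AC| ∈ [4, 12]  (≈ [4.0000, 12.0000])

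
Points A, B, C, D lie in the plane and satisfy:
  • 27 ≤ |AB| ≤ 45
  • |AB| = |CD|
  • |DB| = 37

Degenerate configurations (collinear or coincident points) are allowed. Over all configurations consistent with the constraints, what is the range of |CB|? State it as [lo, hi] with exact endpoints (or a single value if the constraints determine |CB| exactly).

|AB| ∈ [27, 45]
|BD| ∈ {37}
|CD| ∈ [27, 45]
|AD| ∈ [0, 82]
|BC| ∈ [0, 82]
|AC| ∈ [0, 127]

|CB| ∈ [0, 82]  (≈ [0.0000, 82.0000])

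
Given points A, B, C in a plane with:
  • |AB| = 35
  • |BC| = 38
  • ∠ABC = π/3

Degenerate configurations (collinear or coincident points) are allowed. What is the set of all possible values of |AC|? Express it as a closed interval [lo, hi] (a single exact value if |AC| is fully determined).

|AC| = √(1339)  (≈ 36.5923)

|AB| ∈ {35}
|BC| ∈ {38}
|AC| ∈ {√(1339)}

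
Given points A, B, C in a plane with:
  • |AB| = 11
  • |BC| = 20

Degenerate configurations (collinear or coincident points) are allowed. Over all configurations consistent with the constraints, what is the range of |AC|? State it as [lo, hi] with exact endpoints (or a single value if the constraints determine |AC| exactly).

|AB| ∈ {11}
|BC| ∈ {20}
|AC| ∈ [9, 31]

|AC| ∈ [9, 31]  (≈ [9.0000, 31.0000])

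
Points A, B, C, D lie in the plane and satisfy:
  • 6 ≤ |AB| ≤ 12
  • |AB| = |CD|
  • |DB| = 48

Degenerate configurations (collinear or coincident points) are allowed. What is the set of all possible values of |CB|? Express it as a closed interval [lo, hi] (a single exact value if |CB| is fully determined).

|AB| ∈ [6, 12]
|BD| ∈ {48}
|CD| ∈ [6, 12]
|AD| ∈ [36, 60]
|BC| ∈ [36, 60]
|AC| ∈ [24, 72]

|CB| ∈ [36, 60]  (≈ [36.0000, 60.0000])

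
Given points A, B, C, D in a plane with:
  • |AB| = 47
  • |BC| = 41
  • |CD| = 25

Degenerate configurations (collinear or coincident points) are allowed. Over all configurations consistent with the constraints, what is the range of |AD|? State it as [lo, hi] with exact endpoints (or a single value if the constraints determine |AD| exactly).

|AB| ∈ {47}
|BC| ∈ {41}
|CD| ∈ {25}
|AC| ∈ [6, 88]
|BD| ∈ [16, 66]
|AD| ∈ [0, 113]

|AD| ∈ [0, 113]  (≈ [0.0000, 113.0000])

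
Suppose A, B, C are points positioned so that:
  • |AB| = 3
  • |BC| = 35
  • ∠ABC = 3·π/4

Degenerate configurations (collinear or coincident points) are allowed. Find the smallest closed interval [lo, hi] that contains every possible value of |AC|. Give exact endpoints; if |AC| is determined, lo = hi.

|AB| ∈ {3}
|BC| ∈ {35}
|AC| ∈ {√(105·√(2) + 1234)}

|AC| = √(105·√(2) + 1234)  (≈ 37.1819)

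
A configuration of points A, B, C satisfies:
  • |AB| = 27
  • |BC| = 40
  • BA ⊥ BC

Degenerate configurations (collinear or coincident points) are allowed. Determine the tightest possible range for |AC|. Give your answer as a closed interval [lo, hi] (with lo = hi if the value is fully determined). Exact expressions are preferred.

|AC| = √(2329)  (≈ 48.2597)

|AB| ∈ {27}
|BC| ∈ {40}
|AC| ∈ {√(2329)}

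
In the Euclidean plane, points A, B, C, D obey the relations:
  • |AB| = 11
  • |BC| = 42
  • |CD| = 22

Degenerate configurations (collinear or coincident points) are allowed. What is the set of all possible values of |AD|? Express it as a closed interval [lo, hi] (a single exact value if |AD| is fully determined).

|AD| ∈ [9, 75]  (≈ [9.0000, 75.0000])

|AB| ∈ {11}
|BC| ∈ {42}
|CD| ∈ {22}
|AC| ∈ [31, 53]
|BD| ∈ [20, 64]
|AD| ∈ [9, 75]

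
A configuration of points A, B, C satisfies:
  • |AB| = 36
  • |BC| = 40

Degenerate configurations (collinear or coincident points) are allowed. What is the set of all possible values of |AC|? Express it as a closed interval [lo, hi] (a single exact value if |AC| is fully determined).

|AC| ∈ [4, 76]  (≈ [4.0000, 76.0000])

|AB| ∈ {36}
|BC| ∈ {40}
|AC| ∈ [4, 76]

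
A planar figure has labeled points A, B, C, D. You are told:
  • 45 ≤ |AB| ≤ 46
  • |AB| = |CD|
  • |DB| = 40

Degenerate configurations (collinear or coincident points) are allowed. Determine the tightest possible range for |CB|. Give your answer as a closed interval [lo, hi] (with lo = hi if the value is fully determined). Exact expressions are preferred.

|CB| ∈ [5, 86]  (≈ [5.0000, 86.0000])

|AB| ∈ [45, 46]
|BD| ∈ {40}
|CD| ∈ [45, 46]
|AD| ∈ [5, 86]
|BC| ∈ [5, 86]
|AC| ∈ [0, 132]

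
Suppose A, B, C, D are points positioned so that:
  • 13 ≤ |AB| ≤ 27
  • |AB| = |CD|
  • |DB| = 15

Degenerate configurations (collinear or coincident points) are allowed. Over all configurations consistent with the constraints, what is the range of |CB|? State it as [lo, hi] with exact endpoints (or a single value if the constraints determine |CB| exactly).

|CB| ∈ [0, 42]  (≈ [0.0000, 42.0000])

|AB| ∈ [13, 27]
|BD| ∈ {15}
|CD| ∈ [13, 27]
|AD| ∈ [0, 42]
|BC| ∈ [0, 42]
|AC| ∈ [0, 69]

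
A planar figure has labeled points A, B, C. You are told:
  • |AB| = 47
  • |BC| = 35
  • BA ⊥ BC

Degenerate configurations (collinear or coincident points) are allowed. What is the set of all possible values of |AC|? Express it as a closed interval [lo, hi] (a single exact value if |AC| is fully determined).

|AB| ∈ {47}
|BC| ∈ {35}
|AC| ∈ {√(3434)}

|AC| = √(3434)  (≈ 58.6003)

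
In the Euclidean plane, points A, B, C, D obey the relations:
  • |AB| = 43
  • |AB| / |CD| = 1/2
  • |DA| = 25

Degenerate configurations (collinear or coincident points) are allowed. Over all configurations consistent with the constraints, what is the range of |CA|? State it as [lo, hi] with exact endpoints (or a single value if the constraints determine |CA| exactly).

|CA| ∈ [61, 111]  (≈ [61.0000, 111.0000])

|AB| ∈ {43}
|AD| ∈ {25}
|CD| ∈ {86}
|BD| ∈ [18, 68]
|AC| ∈ [61, 111]
|BC| ∈ [18, 154]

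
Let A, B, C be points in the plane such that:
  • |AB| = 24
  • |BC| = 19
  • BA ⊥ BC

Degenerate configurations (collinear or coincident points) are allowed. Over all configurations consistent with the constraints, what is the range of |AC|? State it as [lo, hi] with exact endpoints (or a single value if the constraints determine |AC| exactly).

|AB| ∈ {24}
|BC| ∈ {19}
|AC| ∈ {√(937)}

|AC| = √(937)  (≈ 30.6105)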